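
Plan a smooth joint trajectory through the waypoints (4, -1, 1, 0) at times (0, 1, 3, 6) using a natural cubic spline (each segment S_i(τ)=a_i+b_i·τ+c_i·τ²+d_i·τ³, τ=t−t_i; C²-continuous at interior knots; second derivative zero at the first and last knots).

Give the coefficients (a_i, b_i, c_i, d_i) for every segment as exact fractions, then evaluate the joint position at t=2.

  seg 0: a=4 b=-257/42 c=0 d=47/42
  seg 1: a=-1 b=-58/21 c=47/14 d=-31/42
  seg 2: a=1 b=38/21 c=-15/14 d=5/42
S(2) = -8/7

Δ: Δ0=-5, Δ1=1, Δ2=-1/3
row 1: diag=6, rhs=36; c'=1/3, d'=6
row 2: denom=10−2·1/3=28/3; d'=(-8−2·6)/(28/3)=-15/7
back: M2=-15/7
back: M1=6−1/3·-15/7=47/7
M: M0=0, M1=47/7, M2=-15/7, M3=0
seg 0: a=4, c=M0/2=0, d=(M1−M0)/(6·1)=47/42, b=Δ0−h0·(2M0+M1)/6=-257/42
seg 1: a=-1, c=M1/2=47/14, d=(M2−M1)/(6·2)=-31/42, b=Δ1−h1·(2M1+M2)/6=-58/21
seg 2: a=1, c=M2/2=-15/14, d=(M3−M2)/(6·3)=5/42, b=Δ2−h2·(2M2+M3)/6=38/21
t_q=2 → seg 1, τ=1; S=-1+-58/21·τ+47/14·τ²+-31/42·τ³=-8/7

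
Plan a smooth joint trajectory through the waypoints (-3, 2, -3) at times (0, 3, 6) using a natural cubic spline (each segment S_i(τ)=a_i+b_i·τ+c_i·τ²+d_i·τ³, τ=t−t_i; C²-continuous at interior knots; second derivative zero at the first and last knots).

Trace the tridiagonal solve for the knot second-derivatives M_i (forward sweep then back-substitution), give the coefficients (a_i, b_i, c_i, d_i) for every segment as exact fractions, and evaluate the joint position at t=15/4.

Δ: Δ0=5/3, Δ1=-5/3
row 1: diag=12, rhs=-20; c'=1/4, d'=-5/3
back: M1=-5/3
M: M0=0, M1=-5/3, M2=0
seg 0: a=-3, c=M0/2=0, d=(M1−M0)/(6·3)=-5/54, b=Δ0−h0·(2M0+M1)/6=5/2
seg 1: a=2, c=M1/2=-5/6, d=(M2−M1)/(6·3)=5/54, b=Δ1−h1·(2M1+M2)/6=0
t_q=15/4 → seg 1, τ=3/4; S=2+0·τ+-5/6·τ²+5/54·τ³=201/128

  seg 0: a=-3 b=5/2 c=0 d=-5/54
  seg 1: a=2 b=0 c=-5/6 d=5/54
S(15/4) = 201/128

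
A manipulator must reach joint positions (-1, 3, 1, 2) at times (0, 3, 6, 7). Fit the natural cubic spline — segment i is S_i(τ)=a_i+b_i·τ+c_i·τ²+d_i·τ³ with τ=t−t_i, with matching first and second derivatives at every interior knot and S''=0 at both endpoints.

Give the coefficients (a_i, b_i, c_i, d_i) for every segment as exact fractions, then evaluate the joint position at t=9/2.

Δ: Δ0=4/3, Δ1=-2/3, Δ2=1
row 1: diag=12, rhs=-12; c'=1/4, d'=-1
row 2: denom=8−3·1/4=29/4; d'=(10−3·-1)/(29/4)=52/29
back: M2=52/29
back: M1=-1−1/4·52/29=-42/29
M: M0=0, M1=-42/29, M2=52/29, M3=0
seg 0: a=-1, c=M0/2=0, d=(M1−M0)/(6·3)=-7/87, b=Δ0−h0·(2M0+M1)/6=179/87
seg 1: a=3, c=M1/2=-21/29, d=(M2−M1)/(6·3)=47/261, b=Δ1−h1·(2M1+M2)/6=-10/87
seg 2: a=1, c=M2/2=26/29, d=(M3−M2)/(6·1)=-26/87, b=Δ2−h2·(2M2+M3)/6=35/87
t_q=9/2 → seg 1, τ=3/2; S=3+-10/87·τ+-21/29·τ²+47/261·τ³=419/232

  seg 0: a=-1 b=179/87 c=0 d=-7/87
  seg 1: a=3 b=-10/87 c=-21/29 d=47/261
  seg 2: a=1 b=35/87 c=26/29 d=-26/87
S(9/2) = 419/232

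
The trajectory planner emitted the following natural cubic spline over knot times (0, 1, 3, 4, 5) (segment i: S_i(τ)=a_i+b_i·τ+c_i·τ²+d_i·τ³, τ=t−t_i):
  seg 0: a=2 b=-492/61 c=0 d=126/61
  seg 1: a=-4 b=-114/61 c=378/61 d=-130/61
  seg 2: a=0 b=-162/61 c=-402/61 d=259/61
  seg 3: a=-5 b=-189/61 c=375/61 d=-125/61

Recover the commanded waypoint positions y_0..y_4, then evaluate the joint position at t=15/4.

y_0=2 y_1=-4 y_2=0 y_3=-5 y_4=-4
S(15/4) = -15255/3904

y_0 = S_0(0) = a_0 = 2
y_1 = S_1(0) = a_1 = -4
y_2 = S_2(0) = a_2 = 0
y_3 = S_3(0) = a_3 = -5
y_4 = S_3(1) = -4
t_q=15/4 is in segment 2 (τ=3/4); S_2(τ)=-15255/3904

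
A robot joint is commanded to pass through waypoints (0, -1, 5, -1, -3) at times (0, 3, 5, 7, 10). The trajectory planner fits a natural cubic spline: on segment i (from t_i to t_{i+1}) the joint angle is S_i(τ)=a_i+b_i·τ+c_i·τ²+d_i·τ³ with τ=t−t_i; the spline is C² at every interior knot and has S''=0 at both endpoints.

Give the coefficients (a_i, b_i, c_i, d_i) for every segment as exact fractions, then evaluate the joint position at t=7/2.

Δ: Δ0=-1/3, Δ1=3, Δ2=-3, Δ3=-2/3
row 1: diag=10, rhs=20; c'=1/5, d'=2
row 2: denom=8−2·1/5=38/5; d'=(-36−2·2)/(38/5)=-100/19
row 3: denom=10−2·5/19=180/19; d'=(14−2·-100/19)/(180/19)=233/90
back: M3=233/90
back: M2=-100/19−5/19·233/90=-107/18
back: M1=2−1/5·-107/18=287/90
M: M0=0, M1=287/90, M2=-107/18, M3=233/90, M4=0
seg 0: a=0, c=M0/2=0, d=(M1−M0)/(6·3)=287/1620, b=Δ0−h0·(2M0+M1)/6=-347/180
seg 1: a=-1, c=M1/2=287/180, d=(M2−M1)/(6·2)=-137/180, b=Δ1−h1·(2M1+M2)/6=257/90
seg 2: a=5, c=M2/2=-107/36, d=(M3−M2)/(6·2)=32/45, b=Δ2−h2·(2M2+M3)/6=1/10
seg 3: a=-1, c=M3/2=233/180, d=(M4−M3)/(6·3)=-233/1620, b=Δ3−h3·(2M3+M4)/6=-293/90
t_q=7/2 → seg 1, τ=1/2; S=-1+257/90·τ+287/180·τ²+-137/180·τ³=117/160

  seg 0: a=0 b=-347/180 c=0 d=287/1620
  seg 1: a=-1 b=257/90 c=287/180 d=-137/180
  seg 2: a=5 b=1/10 c=-107/36 d=32/45
  seg 3: a=-1 b=-293/90 c=233/180 d=-233/1620
S(7/2) = 117/160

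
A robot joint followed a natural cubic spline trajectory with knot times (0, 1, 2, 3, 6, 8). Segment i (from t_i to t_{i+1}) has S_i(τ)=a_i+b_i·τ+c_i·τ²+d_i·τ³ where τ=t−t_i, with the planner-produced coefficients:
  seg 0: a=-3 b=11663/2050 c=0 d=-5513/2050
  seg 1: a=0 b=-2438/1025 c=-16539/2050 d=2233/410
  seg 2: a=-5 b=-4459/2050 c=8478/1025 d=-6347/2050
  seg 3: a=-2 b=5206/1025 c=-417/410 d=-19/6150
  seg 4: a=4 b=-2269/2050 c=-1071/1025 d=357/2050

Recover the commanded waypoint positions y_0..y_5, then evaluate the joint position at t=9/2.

y_0=-3 y_1=0 y_2=-5 y_3=-2 y_4=4 y_5=-1
S(9/2) = 54443/16400

y_0 = S_0(0) = a_0 = -3
y_1 = S_1(0) = a_1 = 0
y_2 = S_2(0) = a_2 = -5
y_3 = S_3(0) = a_3 = -2
y_4 = S_4(0) = a_4 = 4
y_5 = S_4(2) = -1
t_q=9/2 is in segment 3 (τ=3/2); S_3(τ)=54443/16400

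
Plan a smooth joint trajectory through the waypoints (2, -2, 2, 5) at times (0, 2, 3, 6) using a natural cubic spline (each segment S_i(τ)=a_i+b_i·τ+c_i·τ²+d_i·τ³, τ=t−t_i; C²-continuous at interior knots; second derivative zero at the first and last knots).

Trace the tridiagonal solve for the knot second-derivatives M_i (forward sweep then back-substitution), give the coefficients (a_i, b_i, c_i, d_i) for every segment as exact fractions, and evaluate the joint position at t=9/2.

Δ: Δ0=-2, Δ1=4, Δ2=1
row 1: diag=6, rhs=36; c'=1/6, d'=6
row 2: denom=8−1·1/6=47/6; d'=(-18−1·6)/(47/6)=-144/47
back: M2=-144/47
back: M1=6−1/6·-144/47=306/47
M: M0=0, M1=306/47, M2=-144/47, M3=0
seg 0: a=2, c=M0/2=0, d=(M1−M0)/(6·2)=51/94, b=Δ0−h0·(2M0+M1)/6=-196/47
seg 1: a=-2, c=M1/2=153/47, d=(M2−M1)/(6·1)=-75/47, b=Δ1−h1·(2M1+M2)/6=110/47
seg 2: a=2, c=M2/2=-72/47, d=(M3−M2)/(6·3)=8/47, b=Δ2−h2·(2M2+M3)/6=191/47
t_q=9/2 → seg 2, τ=3/2; S=2+191/47·τ+-72/47·τ²+8/47·τ³=491/94

  seg 0: a=2 b=-196/47 c=0 d=51/94
  seg 1: a=-2 b=110/47 c=153/47 d=-75/47
  seg 2: a=2 b=191/47 c=-72/47 d=8/47
S(9/2) = 491/94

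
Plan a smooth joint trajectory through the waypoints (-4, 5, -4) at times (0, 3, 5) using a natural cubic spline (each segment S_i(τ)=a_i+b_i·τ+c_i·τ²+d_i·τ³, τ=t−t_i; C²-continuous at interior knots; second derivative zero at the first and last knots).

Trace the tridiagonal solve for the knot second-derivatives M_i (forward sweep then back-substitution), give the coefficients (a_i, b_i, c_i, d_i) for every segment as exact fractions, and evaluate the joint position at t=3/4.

Δ: Δ0=3, Δ1=-9/2
row 1: diag=10, rhs=-45; c'=1/5, d'=-9/2
back: M1=-9/2
M: M0=0, M1=-9/2, M2=0
seg 0: a=-4, c=M0/2=0, d=(M1−M0)/(6·3)=-1/4, b=Δ0−h0·(2M0+M1)/6=21/4
seg 1: a=5, c=M1/2=-9/4, d=(M2−M1)/(6·2)=3/8, b=Δ1−h1·(2M1+M2)/6=-3/2
t_q=3/4 → seg 0, τ=3/4; S=-4+21/4·τ+0·τ²+-1/4·τ³=-43/256

  seg 0: a=-4 b=21/4 c=0 d=-1/4
  seg 1: a=5 b=-3/2 c=-9/4 d=3/8
S(3/4) = -43/256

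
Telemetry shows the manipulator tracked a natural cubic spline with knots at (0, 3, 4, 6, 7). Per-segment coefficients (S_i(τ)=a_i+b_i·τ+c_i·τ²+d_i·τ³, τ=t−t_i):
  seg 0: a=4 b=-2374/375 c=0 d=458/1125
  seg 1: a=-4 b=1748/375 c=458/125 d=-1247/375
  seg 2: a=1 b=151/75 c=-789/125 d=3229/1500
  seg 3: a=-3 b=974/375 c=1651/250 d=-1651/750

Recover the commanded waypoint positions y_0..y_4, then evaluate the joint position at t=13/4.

y_0 = S_0(0) = a_0 = 4
y_1 = S_1(0) = a_1 = -4
y_2 = S_2(0) = a_2 = 1
y_3 = S_3(0) = a_3 = -3
y_4 = S_3(1) = 4
t_q=13/4 is in segment 1 (τ=1/4); S_1(τ)=-21261/8000

y_0=4 y_1=-4 y_2=1 y_3=-3 y_4=4
S(13/4) = -21261/8000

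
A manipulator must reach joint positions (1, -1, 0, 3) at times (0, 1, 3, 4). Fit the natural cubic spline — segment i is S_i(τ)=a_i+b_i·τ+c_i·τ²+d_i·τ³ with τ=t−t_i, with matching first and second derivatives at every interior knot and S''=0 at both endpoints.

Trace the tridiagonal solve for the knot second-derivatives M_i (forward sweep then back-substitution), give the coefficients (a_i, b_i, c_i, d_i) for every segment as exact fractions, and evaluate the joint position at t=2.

Δ: Δ0=-2, Δ1=1/2, Δ2=3
row 1: diag=6, rhs=15; c'=1/3, d'=5/2
row 2: denom=6−2·1/3=16/3; d'=(15−2·5/2)/(16/3)=15/8
back: M2=15/8
back: M1=5/2−1/3·15/8=15/8
M: M0=0, M1=15/8, M2=15/8, M3=0
seg 0: a=1, c=M0/2=0, d=(M1−M0)/(6·1)=5/16, b=Δ0−h0·(2M0+M1)/6=-37/16
seg 1: a=-1, c=M1/2=15/16, d=(M2−M1)/(6·2)=0, b=Δ1−h1·(2M1+M2)/6=-11/8
seg 2: a=0, c=M2/2=15/16, d=(M3−M2)/(6·1)=-5/16, b=Δ2−h2·(2M2+M3)/6=19/8
t_q=2 → seg 1, τ=1; S=-1+-11/8·τ+15/16·τ²+0·τ³=-23/16

  seg 0: a=1 b=-37/16 c=0 d=5/16
  seg 1: a=-1 b=-11/8 c=15/16 d=0
  seg 2: a=0 b=19/8 c=15/16 d=-5/16
S(2) = -23/16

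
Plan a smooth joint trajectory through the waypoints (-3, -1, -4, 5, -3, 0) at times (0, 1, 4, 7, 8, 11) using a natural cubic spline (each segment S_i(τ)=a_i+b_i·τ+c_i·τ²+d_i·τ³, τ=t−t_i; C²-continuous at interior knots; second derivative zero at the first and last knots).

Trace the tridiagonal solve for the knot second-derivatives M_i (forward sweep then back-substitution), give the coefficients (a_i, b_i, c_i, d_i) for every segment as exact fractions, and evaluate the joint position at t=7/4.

  seg 0: a=-3 b=1499/545 c=0 d=-409/545
  seg 1: a=-1 b=272/545 c=-1227/545 d=2864/4905
  seg 2: a=-4 b=1502/545 c=1637/545 d=-4778/4905
  seg 3: a=5 b=-602/109 c=-3141/545 d=1791/545
  seg 4: a=-3 b=-3919/545 c=2232/545 d=-248/545
S(7/4) = -14351/8720

Δ: Δ0=2, Δ1=-1, Δ2=3, Δ3=-8, Δ4=1
row 1: diag=8, rhs=-18; c'=3/8, d'=-9/4
row 2: denom=12−3·3/8=87/8; d'=(24−3·-9/4)/(87/8)=82/29
row 3: denom=8−3·8/29=208/29; d'=(-66−3·82/29)/(208/29)=-135/13
row 4: denom=8−1·29/208=1635/208; d'=(54−1·-135/13)/(1635/208)=4464/545
back: M4=4464/545
back: M3=-135/13−29/208·4464/545=-6282/545
back: M2=82/29−8/29·-6282/545=3274/545
back: M1=-9/4−3/8·3274/545=-2454/545
M: M0=0, M1=-2454/545, M2=3274/545, M3=-6282/545, M4=4464/545, M5=0
seg 0: a=-3, c=M0/2=0, d=(M1−M0)/(6·1)=-409/545, b=Δ0−h0·(2M0+M1)/6=1499/545
seg 1: a=-1, c=M1/2=-1227/545, d=(M2−M1)/(6·3)=2864/4905, b=Δ1−h1·(2M1+M2)/6=272/545
seg 2: a=-4, c=M2/2=1637/545, d=(M3−M2)/(6·3)=-4778/4905, b=Δ2−h2·(2M2+M3)/6=1502/545
seg 3: a=5, c=M3/2=-3141/545, d=(M4−M3)/(6·1)=1791/545, b=Δ3−h3·(2M3+M4)/6=-602/109
seg 4: a=-3, c=M4/2=2232/545, d=(M5−M4)/(6·3)=-248/545, b=Δ4−h4·(2M4+M5)/6=-3919/545
t_q=7/4 → seg 1, τ=3/4; S=-1+272/545·τ+-1227/545·τ²+2864/4905·τ³=-14351/8720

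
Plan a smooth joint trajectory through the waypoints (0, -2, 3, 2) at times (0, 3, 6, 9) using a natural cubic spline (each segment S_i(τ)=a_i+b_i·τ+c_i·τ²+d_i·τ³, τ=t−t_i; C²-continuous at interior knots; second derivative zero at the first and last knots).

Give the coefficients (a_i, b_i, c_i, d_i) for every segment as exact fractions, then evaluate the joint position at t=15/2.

  seg 0: a=0 b=-64/45 c=0 d=34/405
  seg 1: a=-2 b=38/45 c=34/45 d=-13/81
  seg 2: a=3 b=47/45 c=-31/45 d=31/405
S(15/2) = 131/40

Δ: Δ0=-2/3, Δ1=5/3, Δ2=-1/3
row 1: diag=12, rhs=14; c'=1/4, d'=7/6
row 2: denom=12−3·1/4=45/4; d'=(-12−3·7/6)/(45/4)=-62/45
back: M2=-62/45
back: M1=7/6−1/4·-62/45=68/45
M: M0=0, M1=68/45, M2=-62/45, M3=0
seg 0: a=0, c=M0/2=0, d=(M1−M0)/(6·3)=34/405, b=Δ0−h0·(2M0+M1)/6=-64/45
seg 1: a=-2, c=M1/2=34/45, d=(M2−M1)/(6·3)=-13/81, b=Δ1−h1·(2M1+M2)/6=38/45
seg 2: a=3, c=M2/2=-31/45, d=(M3−M2)/(6·3)=31/405, b=Δ2−h2·(2M2+M3)/6=47/45
t_q=15/2 → seg 2, τ=3/2; S=3+47/45·τ+-31/45·τ²+31/405·τ³=131/40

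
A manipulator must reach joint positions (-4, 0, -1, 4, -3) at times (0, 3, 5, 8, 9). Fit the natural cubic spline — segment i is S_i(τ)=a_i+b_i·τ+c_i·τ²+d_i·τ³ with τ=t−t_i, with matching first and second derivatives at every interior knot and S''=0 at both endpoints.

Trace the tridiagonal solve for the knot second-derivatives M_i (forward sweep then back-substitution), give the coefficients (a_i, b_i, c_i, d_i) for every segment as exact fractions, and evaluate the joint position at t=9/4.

Δ: Δ0=4/3, Δ1=-1/2, Δ2=5/3, Δ3=-7
row 1: diag=10, rhs=-11; c'=1/5, d'=-11/10
row 2: denom=10−2·1/5=48/5; d'=(13−2·-11/10)/(48/5)=19/12
row 3: denom=8−3·5/16=113/16; d'=(-52−3·19/12)/(113/16)=-908/113
back: M3=-908/113
back: M2=19/12−5/16·-908/113=1388/339
back: M1=-11/10−1/5·1388/339=-1301/678
M: M0=0, M1=-1301/678, M2=1388/339, M3=-908/113, M4=0
seg 0: a=-4, c=M0/2=0, d=(M1−M0)/(6·3)=-1301/12204, b=Δ0−h0·(2M0+M1)/6=3109/1356
seg 1: a=0, c=M1/2=-1301/1356, d=(M2−M1)/(6·2)=453/904, b=Δ1−h1·(2M1+M2)/6=-397/678
seg 2: a=-1, c=M2/2=694/339, d=(M3−M2)/(6·3)=-2056/3051, b=Δ2−h2·(2M2+M3)/6=539/339
seg 3: a=4, c=M3/2=-454/113, d=(M4−M3)/(6·1)=454/339, b=Δ3−h3·(2M3+M4)/6=-1465/339
t_q=9/4 → seg 0, τ=9/4; S=-4+3109/1356·τ+0·τ²+-1301/12204·τ³=-1607/28928

  seg 0: a=-4 b=3109/1356 c=0 d=-1301/12204
  seg 1: a=0 b=-397/678 c=-1301/1356 d=453/904
  seg 2: a=-1 b=539/339 c=694/339 d=-2056/3051
  seg 3: a=4 b=-1465/339 c=-454/113 d=454/339
S(9/4) = -1607/28928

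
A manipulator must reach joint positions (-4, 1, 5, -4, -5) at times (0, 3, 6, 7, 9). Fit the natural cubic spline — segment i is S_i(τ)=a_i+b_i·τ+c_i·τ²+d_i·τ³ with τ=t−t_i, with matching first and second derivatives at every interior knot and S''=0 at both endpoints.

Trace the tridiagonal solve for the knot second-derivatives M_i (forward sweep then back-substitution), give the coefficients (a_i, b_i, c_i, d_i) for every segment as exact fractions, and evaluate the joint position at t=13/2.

Δ: Δ0=5/3, Δ1=4/3, Δ2=-9, Δ3=-1/2
row 1: diag=12, rhs=-2; c'=1/4, d'=-1/6
row 2: denom=8−3·1/4=29/4; d'=(-62−3·-1/6)/(29/4)=-246/29
row 3: denom=6−1·4/29=170/29; d'=(51−1·-246/29)/(170/29)=345/34
back: M3=345/34
back: M2=-246/29−4/29·345/34=-168/17
back: M1=-1/6−1/4·-168/17=235/102
M: M0=0, M1=235/102, M2=-168/17, M3=345/34, M4=0
seg 0: a=-4, c=M0/2=0, d=(M1−M0)/(6·3)=235/1836, b=Δ0−h0·(2M0+M1)/6=35/68
seg 1: a=1, c=M1/2=235/204, d=(M2−M1)/(6·3)=-1243/1836, b=Δ1−h1·(2M1+M2)/6=135/34
seg 2: a=5, c=M2/2=-84/17, d=(M3−M2)/(6·1)=227/68, b=Δ2−h2·(2M2+M3)/6=-503/68
seg 3: a=-4, c=M3/2=345/68, d=(M4−M3)/(6·2)=-115/136, b=Δ3−h3·(2M3+M4)/6=-247/34
t_q=13/2 → seg 2, τ=1/2; S=5+-503/68·τ+-84/17·τ²+227/68·τ³=263/544

  seg 0: a=-4 b=35/68 c=0 d=235/1836
  seg 1: a=1 b=135/34 c=235/204 d=-1243/1836
  seg 2: a=5 b=-503/68 c=-84/17 d=227/68
  seg 3: a=-4 b=-247/34 c=345/68 d=-115/136
S(13/2) = 263/544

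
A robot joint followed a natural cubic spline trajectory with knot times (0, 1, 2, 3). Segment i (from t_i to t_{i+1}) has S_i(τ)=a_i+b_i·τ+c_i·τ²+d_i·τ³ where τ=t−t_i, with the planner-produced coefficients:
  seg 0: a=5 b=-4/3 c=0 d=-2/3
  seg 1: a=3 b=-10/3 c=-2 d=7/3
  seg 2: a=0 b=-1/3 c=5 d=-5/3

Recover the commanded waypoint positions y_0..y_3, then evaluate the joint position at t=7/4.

y_0=5 y_1=3 y_2=0 y_3=3
S(7/4) = 23/64

y_0 = S_0(0) = a_0 = 5
y_1 = S_1(0) = a_1 = 3
y_2 = S_2(0) = a_2 = 0
y_3 = S_2(1) = 3
t_q=7/4 is in segment 1 (τ=3/4); S_1(τ)=23/64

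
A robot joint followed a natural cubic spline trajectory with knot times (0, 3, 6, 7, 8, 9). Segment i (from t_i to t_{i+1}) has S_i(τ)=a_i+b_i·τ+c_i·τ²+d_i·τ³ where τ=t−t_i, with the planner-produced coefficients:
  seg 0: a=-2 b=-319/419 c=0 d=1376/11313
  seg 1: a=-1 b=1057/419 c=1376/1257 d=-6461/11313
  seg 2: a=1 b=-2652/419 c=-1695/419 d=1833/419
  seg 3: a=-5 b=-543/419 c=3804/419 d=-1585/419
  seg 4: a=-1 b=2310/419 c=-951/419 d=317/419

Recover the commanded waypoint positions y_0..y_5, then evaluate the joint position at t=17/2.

y_0 = S_0(0) = a_0 = -2
y_1 = S_1(0) = a_1 = -1
y_2 = S_2(0) = a_2 = 1
y_3 = S_3(0) = a_3 = -5
y_4 = S_4(0) = a_4 = -1
y_5 = S_4(1) = 3
t_q=17/2 is in segment 4 (τ=1/2); S_4(τ)=4303/3352

y_0=-2 y_1=-1 y_2=1 y_3=-5 y_4=-1 y_5=3
S(17/2) = 4303/3352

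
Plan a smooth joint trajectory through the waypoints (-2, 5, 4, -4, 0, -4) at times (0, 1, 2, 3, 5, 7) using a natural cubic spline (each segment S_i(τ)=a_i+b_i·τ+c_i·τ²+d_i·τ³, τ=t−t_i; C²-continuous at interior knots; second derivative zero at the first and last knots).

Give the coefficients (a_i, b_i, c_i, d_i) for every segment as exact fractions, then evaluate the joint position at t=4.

  seg 0: a=-2 b=1336/157 c=0 d=-237/157
  seg 1: a=5 b=625/157 c=-711/157 d=-71/157
  seg 2: a=4 b=-1010/157 c=-924/157 d=678/157
  seg 3: a=-4 b=-824/157 c=1110/157 d=-541/314
  seg 4: a=0 b=370/157 c=-513/157 d=171/314
S(4) = -1225/314

Δ: Δ0=7, Δ1=-1, Δ2=-8, Δ3=2, Δ4=-2
row 1: diag=4, rhs=-48; c'=1/4, d'=-12
row 2: denom=4−1·1/4=15/4; d'=(-42−1·-12)/(15/4)=-8
row 3: denom=6−1·4/15=86/15; d'=(60−1·-8)/(86/15)=510/43
row 4: denom=8−2·15/43=314/43; d'=(-24−2·510/43)/(314/43)=-1026/157
back: M4=-1026/157
back: M3=510/43−15/43·-1026/157=2220/157
back: M2=-8−4/15·2220/157=-1848/157
back: M1=-12−1/4·-1848/157=-1422/157
M: M0=0, M1=-1422/157, M2=-1848/157, M3=2220/157, M4=-1026/157, M5=0
seg 0: a=-2, c=M0/2=0, d=(M1−M0)/(6·1)=-237/157, b=Δ0−h0·(2M0+M1)/6=1336/157
seg 1: a=5, c=M1/2=-711/157, d=(M2−M1)/(6·1)=-71/157, b=Δ1−h1·(2M1+M2)/6=625/157
seg 2: a=4, c=M2/2=-924/157, d=(M3−M2)/(6·1)=678/157, b=Δ2−h2·(2M2+M3)/6=-1010/157
seg 3: a=-4, c=M3/2=1110/157, d=(M4−M3)/(6·2)=-541/314, b=Δ3−h3·(2M3+M4)/6=-824/157
seg 4: a=0, c=M4/2=-513/157, d=(M5−M4)/(6·2)=171/314, b=Δ4−h4·(2M4+M5)/6=370/157
t_q=4 → seg 3, τ=1; S=-4+-824/157·τ+1110/157·τ²+-541/314·τ³=-1225/314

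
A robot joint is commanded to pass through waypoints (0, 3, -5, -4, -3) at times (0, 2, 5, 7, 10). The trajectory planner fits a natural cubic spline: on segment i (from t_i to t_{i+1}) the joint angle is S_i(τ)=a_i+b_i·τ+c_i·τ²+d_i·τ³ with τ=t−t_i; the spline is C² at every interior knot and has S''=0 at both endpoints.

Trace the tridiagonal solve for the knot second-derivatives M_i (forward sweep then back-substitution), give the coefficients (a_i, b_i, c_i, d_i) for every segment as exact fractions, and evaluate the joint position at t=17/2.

Δ: Δ0=3/2, Δ1=-8/3, Δ2=1/2, Δ3=1/3
row 1: diag=10, rhs=-25; c'=3/10, d'=-5/2
row 2: denom=10−3·3/10=91/10; d'=(19−3·-5/2)/(91/10)=265/91
row 3: denom=10−2·20/91=870/91; d'=(-1−2·265/91)/(870/91)=-207/290
back: M3=-207/290
back: M2=265/91−20/91·-207/290=89/29
back: M1=-5/2−3/10·89/29=-496/145
M: M0=0, M1=-496/145, M2=89/29, M3=-207/290, M4=0
seg 0: a=0, c=M0/2=0, d=(M1−M0)/(6·2)=-124/435, b=Δ0−h0·(2M0+M1)/6=2297/870
seg 1: a=3, c=M1/2=-248/145, d=(M2−M1)/(6·3)=941/2610, b=Δ1−h1·(2M1+M2)/6=-679/870
seg 2: a=-5, c=M2/2=89/58, d=(M3−M2)/(6·2)=-1097/3480, b=Δ2−h2·(2M2+M3)/6=-569/435
seg 3: a=-4, c=M3/2=-207/580, d=(M4−M3)/(6·3)=23/580, b=Δ3−h3·(2M3+M4)/6=911/870
t_q=17/2 → seg 3, τ=3/2; S=-4+911/870·τ+-207/580·τ²+23/580·τ³=-14377/4640

  seg 0: a=0 b=2297/870 c=0 d=-124/435
  seg 1: a=3 b=-679/870 c=-248/145 d=941/2610
  seg 2: a=-5 b=-569/435 c=89/58 d=-1097/3480
  seg 3: a=-4 b=911/870 c=-207/580 d=23/580
S(17/2) = -14377/4640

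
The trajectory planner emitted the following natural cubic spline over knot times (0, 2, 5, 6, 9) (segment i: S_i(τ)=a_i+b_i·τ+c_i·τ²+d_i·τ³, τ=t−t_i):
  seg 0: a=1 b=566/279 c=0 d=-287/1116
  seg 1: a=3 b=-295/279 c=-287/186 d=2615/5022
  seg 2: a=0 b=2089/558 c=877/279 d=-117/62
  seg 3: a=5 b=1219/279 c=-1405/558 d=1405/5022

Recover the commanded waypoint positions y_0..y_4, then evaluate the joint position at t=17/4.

y_0 = S_0(0) = a_0 = 1
y_1 = S_1(0) = a_1 = 3
y_2 = S_2(0) = a_2 = 0
y_3 = S_3(0) = a_3 = 5
y_4 = S_3(3) = 3
t_q=17/4 is in segment 1 (τ=9/4); S_1(τ)=-4997/3968

y_0=1 y_1=3 y_2=0 y_3=5 y_4=3
S(17/4) = -4997/3968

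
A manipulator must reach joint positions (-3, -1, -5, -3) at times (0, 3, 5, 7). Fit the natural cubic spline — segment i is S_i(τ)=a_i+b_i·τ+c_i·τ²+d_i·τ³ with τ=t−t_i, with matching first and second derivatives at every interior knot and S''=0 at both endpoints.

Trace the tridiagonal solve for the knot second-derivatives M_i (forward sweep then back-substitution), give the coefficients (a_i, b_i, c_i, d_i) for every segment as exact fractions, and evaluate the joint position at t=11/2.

  seg 0: a=-3 b=199/114 c=0 d=-41/342
  seg 1: a=-1 b=-85/57 c=-41/38 d=47/114
  seg 2: a=-5 b=-49/57 c=53/38 d=-53/228
S(11/2) = -3107/608

Δ: Δ0=2/3, Δ1=-2, Δ2=1
row 1: diag=10, rhs=-16; c'=1/5, d'=-8/5
row 2: denom=8−2·1/5=38/5; d'=(18−2·-8/5)/(38/5)=53/19
back: M2=53/19
back: M1=-8/5−1/5·53/19=-41/19
M: M0=0, M1=-41/19, M2=53/19, M3=0
seg 0: a=-3, c=M0/2=0, d=(M1−M0)/(6·3)=-41/342, b=Δ0−h0·(2M0+M1)/6=199/114
seg 1: a=-1, c=M1/2=-41/38, d=(M2−M1)/(6·2)=47/114, b=Δ1−h1·(2M1+M2)/6=-85/57
seg 2: a=-5, c=M2/2=53/38, d=(M3−M2)/(6·2)=-53/228, b=Δ2−h2·(2M2+M3)/6=-49/57
t_q=11/2 → seg 2, τ=1/2; S=-5+-49/57·τ+53/38·τ²+-53/228·τ³=-3107/608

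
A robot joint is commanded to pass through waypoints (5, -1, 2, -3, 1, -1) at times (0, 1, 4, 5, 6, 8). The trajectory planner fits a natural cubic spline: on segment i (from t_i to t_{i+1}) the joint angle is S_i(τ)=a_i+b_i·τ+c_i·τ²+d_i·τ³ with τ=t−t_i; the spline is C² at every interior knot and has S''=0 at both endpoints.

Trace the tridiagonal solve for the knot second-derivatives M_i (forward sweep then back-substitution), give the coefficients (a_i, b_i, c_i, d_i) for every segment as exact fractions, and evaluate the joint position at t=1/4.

Δ: Δ0=-6, Δ1=1, Δ2=-5, Δ3=4, Δ4=-1
row 1: diag=8, rhs=42; c'=3/8, d'=21/4
row 2: denom=8−3·3/8=55/8; d'=(-36−3·21/4)/(55/8)=-414/55
row 3: denom=4−1·8/55=212/55; d'=(54−1·-414/55)/(212/55)=846/53
row 4: denom=6−1·55/212=1217/212; d'=(-30−1·846/53)/(1217/212)=-9744/1217
back: M4=-9744/1217
back: M3=846/53−55/212·-9744/1217=21954/1217
back: M2=-414/55−8/55·21954/1217=-12354/1217
back: M1=21/4−3/8·-12354/1217=11022/1217
M: M0=0, M1=11022/1217, M2=-12354/1217, M3=21954/1217, M4=-9744/1217, M5=0
seg 0: a=5, c=M0/2=0, d=(M1−M0)/(6·1)=1837/1217, b=Δ0−h0·(2M0+M1)/6=-9139/1217
seg 1: a=-1, c=M1/2=5511/1217, d=(M2−M1)/(6·3)=-3896/3651, b=Δ1−h1·(2M1+M2)/6=-3628/1217
seg 2: a=2, c=M2/2=-6177/1217, d=(M3−M2)/(6·1)=5718/1217, b=Δ2−h2·(2M2+M3)/6=-5626/1217
seg 3: a=-3, c=M3/2=10977/1217, d=(M4−M3)/(6·1)=-5283/1217, b=Δ3−h3·(2M3+M4)/6=-826/1217
seg 4: a=1, c=M4/2=-4872/1217, d=(M5−M4)/(6·2)=812/1217, b=Δ4−h4·(2M4+M5)/6=5279/1217
t_q=1/4 → seg 0, τ=1/4; S=5+-9139/1217·τ+0·τ²+1837/1217·τ³=245053/77888

  seg 0: a=5 b=-9139/1217 c=0 d=1837/1217
  seg 1: a=-1 b=-3628/1217 c=5511/1217 d=-3896/3651
  seg 2: a=2 b=-5626/1217 c=-6177/1217 d=5718/1217
  seg 3: a=-3 b=-826/1217 c=10977/1217 d=-5283/1217
  seg 4: a=1 b=5279/1217 c=-4872/1217 d=812/1217
S(1/4) = 245053/77888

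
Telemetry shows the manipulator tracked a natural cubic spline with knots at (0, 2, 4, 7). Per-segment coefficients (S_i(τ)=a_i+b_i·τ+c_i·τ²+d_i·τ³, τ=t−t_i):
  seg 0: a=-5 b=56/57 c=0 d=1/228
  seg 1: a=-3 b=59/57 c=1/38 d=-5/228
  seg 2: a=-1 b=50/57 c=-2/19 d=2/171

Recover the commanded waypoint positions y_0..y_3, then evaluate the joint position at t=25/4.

y_0 = S_0(0) = a_0 = -5
y_1 = S_1(0) = a_1 = -3
y_2 = S_2(0) = a_2 = -1
y_3 = S_2(3) = 1
t_q=25/4 is in segment 2 (τ=9/4); S_2(τ)=349/608

y_0=-5 y_1=-3 y_2=-1 y_3=1
S(25/4) = 349/608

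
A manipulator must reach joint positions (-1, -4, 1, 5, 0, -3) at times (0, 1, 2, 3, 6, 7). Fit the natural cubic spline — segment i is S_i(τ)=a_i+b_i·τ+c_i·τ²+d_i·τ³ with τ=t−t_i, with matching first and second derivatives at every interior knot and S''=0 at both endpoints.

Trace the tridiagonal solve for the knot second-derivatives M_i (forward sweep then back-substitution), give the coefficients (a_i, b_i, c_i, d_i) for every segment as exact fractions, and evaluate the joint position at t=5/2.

  seg 0: a=-1 b=-12266/2379 c=0 d=5129/2379
  seg 1: a=-4 b=3121/2379 c=5129/793 d=-6613/2379
  seg 2: a=1 b=14056/2379 c=-1484/793 d=-88/2379
  seg 3: a=5 b=376/183 c=-1572/793 d=1765/7137
  seg 4: a=0 b=-7523/2379 c=193/793 d=-193/2379
S(5/2) = 2761/793

Δ: Δ0=-3, Δ1=5, Δ2=4, Δ3=-5/3, Δ4=-3
row 1: diag=4, rhs=48; c'=1/4, d'=12
row 2: denom=4−1·1/4=15/4; d'=(-6−1·12)/(15/4)=-24/5
row 3: denom=8−1·4/15=116/15; d'=(-34−1·-24/5)/(116/15)=-219/58
row 4: denom=8−3·45/116=793/116; d'=(-8−3·-219/58)/(793/116)=386/793
back: M4=386/793
back: M3=-219/58−45/116·386/793=-3144/793
back: M2=-24/5−4/15·-3144/793=-2968/793
back: M1=12−1/4·-2968/793=10258/793
M: M0=0, M1=10258/793, M2=-2968/793, M3=-3144/793, M4=386/793, M5=0
seg 0: a=-1, c=M0/2=0, d=(M1−M0)/(6·1)=5129/2379, b=Δ0−h0·(2M0+M1)/6=-12266/2379
seg 1: a=-4, c=M1/2=5129/793, d=(M2−M1)/(6·1)=-6613/2379, b=Δ1−h1·(2M1+M2)/6=3121/2379
seg 2: a=1, c=M2/2=-1484/793, d=(M3−M2)/(6·1)=-88/2379, b=Δ2−h2·(2M2+M3)/6=14056/2379
seg 3: a=5, c=M3/2=-1572/793, d=(M4−M3)/(6·3)=1765/7137, b=Δ3−h3·(2M3+M4)/6=376/183
seg 4: a=0, c=M4/2=193/793, d=(M5−M4)/(6·1)=-193/2379, b=Δ4−h4·(2M4+M5)/6=-7523/2379
t_q=5/2 → seg 2, τ=1/2; S=1+14056/2379·τ+-1484/793·τ²+-88/2379·τ³=2761/793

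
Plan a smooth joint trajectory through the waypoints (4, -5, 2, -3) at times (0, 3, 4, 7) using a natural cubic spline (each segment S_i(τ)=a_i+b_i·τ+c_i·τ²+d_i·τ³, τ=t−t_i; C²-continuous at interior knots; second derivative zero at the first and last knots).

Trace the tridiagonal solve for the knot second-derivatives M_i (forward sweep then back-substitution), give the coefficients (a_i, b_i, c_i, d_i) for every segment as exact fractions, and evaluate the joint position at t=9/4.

Δ: Δ0=-3, Δ1=7, Δ2=-5/3
row 1: diag=8, rhs=60; c'=1/8, d'=15/2
row 2: denom=8−1·1/8=63/8; d'=(-52−1·15/2)/(63/8)=-68/9
back: M2=-68/9
back: M1=15/2−1/8·-68/9=76/9
M: M0=0, M1=76/9, M2=-68/9, M3=0
seg 0: a=4, c=M0/2=0, d=(M1−M0)/(6·3)=38/81, b=Δ0−h0·(2M0+M1)/6=-65/9
seg 1: a=-5, c=M1/2=38/9, d=(M2−M1)/(6·1)=-8/3, b=Δ1−h1·(2M1+M2)/6=49/9
seg 2: a=2, c=M2/2=-34/9, d=(M3−M2)/(6·3)=34/81, b=Δ2−h2·(2M2+M3)/6=53/9
t_q=9/4 → seg 0, τ=9/4; S=4+-65/9·τ+0·τ²+38/81·τ³=-221/32

  seg 0: a=4 b=-65/9 c=0 d=38/81
  seg 1: a=-5 b=49/9 c=38/9 d=-8/3
  seg 2: a=2 b=53/9 c=-34/9 d=34/81
S(9/4) = -221/32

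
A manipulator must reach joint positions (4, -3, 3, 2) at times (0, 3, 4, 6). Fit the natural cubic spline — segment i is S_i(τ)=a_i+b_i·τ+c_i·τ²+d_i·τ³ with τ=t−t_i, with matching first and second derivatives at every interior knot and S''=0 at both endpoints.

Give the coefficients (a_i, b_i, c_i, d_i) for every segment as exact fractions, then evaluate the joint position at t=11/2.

Δ: Δ0=-7/3, Δ1=6, Δ2=-1/2
row 1: diag=8, rhs=50; c'=1/8, d'=25/4
row 2: denom=6−1·1/8=47/8; d'=(-39−1·25/4)/(47/8)=-362/47
back: M2=-362/47
back: M1=25/4−1/8·-362/47=339/47
M: M0=0, M1=339/47, M2=-362/47, M3=0
seg 0: a=4, c=M0/2=0, d=(M1−M0)/(6·3)=113/282, b=Δ0−h0·(2M0+M1)/6=-1675/282
seg 1: a=-3, c=M1/2=339/94, d=(M2−M1)/(6·1)=-701/282, b=Δ1−h1·(2M1+M2)/6=688/141
seg 2: a=3, c=M2/2=-181/47, d=(M3−M2)/(6·2)=181/282, b=Δ2−h2·(2M2+M3)/6=1307/282
t_q=11/2 → seg 2, τ=3/2; S=3+1307/282·τ+-181/47·τ²+181/282·τ³=2597/752

  seg 0: a=4 b=-1675/282 c=0 d=113/282
  seg 1: a=-3 b=688/141 c=339/94 d=-701/282
  seg 2: a=3 b=1307/282 c=-181/47 d=181/282
S(11/2) = 2597/752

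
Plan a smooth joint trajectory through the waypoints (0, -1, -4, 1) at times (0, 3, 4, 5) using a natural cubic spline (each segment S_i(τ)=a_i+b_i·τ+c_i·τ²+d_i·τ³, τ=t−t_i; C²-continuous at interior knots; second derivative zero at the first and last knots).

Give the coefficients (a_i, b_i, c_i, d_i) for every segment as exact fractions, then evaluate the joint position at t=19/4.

  seg 0: a=0 b=137/93 c=0 d=-56/279
  seg 1: a=-1 b=-367/93 c=-56/31 d=256/93
  seg 2: a=-4 b=65/93 c=200/31 d=-200/93
S(19/4) = -187/248

Δ: Δ0=-1/3, Δ1=-3, Δ2=5
row 1: diag=8, rhs=-16; c'=1/8, d'=-2
row 2: denom=4−1·1/8=31/8; d'=(48−1·-2)/(31/8)=400/31
back: M2=400/31
back: M1=-2−1/8·400/31=-112/31
M: M0=0, M1=-112/31, M2=400/31, M3=0
seg 0: a=0, c=M0/2=0, d=(M1−M0)/(6·3)=-56/279, b=Δ0−h0·(2M0+M1)/6=137/93
seg 1: a=-1, c=M1/2=-56/31, d=(M2−M1)/(6·1)=256/93, b=Δ1−h1·(2M1+M2)/6=-367/93
seg 2: a=-4, c=M2/2=200/31, d=(M3−M2)/(6·1)=-200/93, b=Δ2−h2·(2M2+M3)/6=65/93
t_q=19/4 → seg 2, τ=3/4; S=-4+65/93·τ+200/31·τ²+-200/93·τ³=-187/248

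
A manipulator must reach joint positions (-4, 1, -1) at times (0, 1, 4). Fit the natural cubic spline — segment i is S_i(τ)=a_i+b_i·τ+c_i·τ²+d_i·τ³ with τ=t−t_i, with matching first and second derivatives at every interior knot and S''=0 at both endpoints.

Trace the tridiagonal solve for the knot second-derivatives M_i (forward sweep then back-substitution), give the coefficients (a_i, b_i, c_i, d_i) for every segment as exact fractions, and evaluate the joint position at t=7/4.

Δ: Δ0=5, Δ1=-2/3
row 1: diag=8, rhs=-34; c'=3/8, d'=-17/4
back: M1=-17/4
M: M0=0, M1=-17/4, M2=0
seg 0: a=-4, c=M0/2=0, d=(M1−M0)/(6·1)=-17/24, b=Δ0−h0·(2M0+M1)/6=137/24
seg 1: a=1, c=M1/2=-17/8, d=(M2−M1)/(6·3)=17/72, b=Δ1−h1·(2M1+M2)/6=43/12
t_q=7/4 → seg 1, τ=3/4; S=1+43/12·τ+-17/8·τ²+17/72·τ³=1327/512

  seg 0: a=-4 b=137/24 c=0 d=-17/24
  seg 1: a=1 b=43/12 c=-17/8 d=17/72
S(7/4) = 1327/512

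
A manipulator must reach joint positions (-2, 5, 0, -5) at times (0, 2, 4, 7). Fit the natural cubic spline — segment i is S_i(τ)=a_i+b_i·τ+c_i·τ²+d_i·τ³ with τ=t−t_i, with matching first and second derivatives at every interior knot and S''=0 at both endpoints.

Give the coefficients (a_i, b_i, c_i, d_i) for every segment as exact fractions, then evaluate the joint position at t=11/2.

Δ: Δ0=7/2, Δ1=-5/2, Δ2=-5/3
row 1: diag=8, rhs=-36; c'=1/4, d'=-9/2
row 2: denom=10−2·1/4=19/2; d'=(5−2·-9/2)/(19/2)=28/19
back: M2=28/19
back: M1=-9/2−1/4·28/19=-185/38
M: M0=0, M1=-185/38, M2=28/19, M3=0
seg 0: a=-2, c=M0/2=0, d=(M1−M0)/(6·2)=-185/456, b=Δ0−h0·(2M0+M1)/6=292/57
seg 1: a=5, c=M1/2=-185/76, d=(M2−M1)/(6·2)=241/456, b=Δ1−h1·(2M1+M2)/6=29/114
seg 2: a=0, c=M2/2=14/19, d=(M3−M2)/(6·3)=-14/171, b=Δ2−h2·(2M2+M3)/6=-179/57
t_q=11/2 → seg 2, τ=3/2; S=0+-179/57·τ+14/19·τ²+-14/171·τ³=-253/76

  seg 0: a=-2 b=292/57 c=0 d=-185/456
  seg 1: a=5 b=29/114 c=-185/76 d=241/456
  seg 2: a=0 b=-179/57 c=14/19 d=-14/171
S(11/2) = -253/76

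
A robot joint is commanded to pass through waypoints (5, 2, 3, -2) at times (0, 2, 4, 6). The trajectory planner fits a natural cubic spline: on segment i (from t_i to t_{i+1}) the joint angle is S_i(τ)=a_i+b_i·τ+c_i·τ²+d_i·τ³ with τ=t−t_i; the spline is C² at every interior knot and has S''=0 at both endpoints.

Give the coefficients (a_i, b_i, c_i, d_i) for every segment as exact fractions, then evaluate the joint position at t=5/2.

Δ: Δ0=-3/2, Δ1=1/2, Δ2=-5/2
row 1: diag=8, rhs=12; c'=1/4, d'=3/2
row 2: denom=8−2·1/4=15/2; d'=(-18−2·3/2)/(15/2)=-14/5
back: M2=-14/5
back: M1=3/2−1/4·-14/5=11/5
M: M0=0, M1=11/5, M2=-14/5, M3=0
seg 0: a=5, c=M0/2=0, d=(M1−M0)/(6·2)=11/60, b=Δ0−h0·(2M0+M1)/6=-67/30
seg 1: a=2, c=M1/2=11/10, d=(M2−M1)/(6·2)=-5/12, b=Δ1−h1·(2M1+M2)/6=-1/30
seg 2: a=3, c=M2/2=-7/5, d=(M3−M2)/(6·2)=7/30, b=Δ2−h2·(2M2+M3)/6=-19/30
t_q=5/2 → seg 1, τ=1/2; S=2+-1/30·τ+11/10·τ²+-5/12·τ³=353/160

  seg 0: a=5 b=-67/30 c=0 d=11/60
  seg 1: a=2 b=-1/30 c=11/10 d=-5/12
  seg 2: a=3 b=-19/30 c=-7/5 d=7/30
S(5/2) = 353/160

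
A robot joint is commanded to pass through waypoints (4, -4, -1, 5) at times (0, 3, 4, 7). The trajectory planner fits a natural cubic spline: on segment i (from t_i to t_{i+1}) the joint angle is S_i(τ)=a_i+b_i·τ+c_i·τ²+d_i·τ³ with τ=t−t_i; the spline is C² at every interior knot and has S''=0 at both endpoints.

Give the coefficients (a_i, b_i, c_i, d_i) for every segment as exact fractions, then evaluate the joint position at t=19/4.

  seg 0: a=4 b=-307/63 c=0 d=139/567
  seg 1: a=-4 b=110/63 c=139/63 d=-20/21
  seg 2: a=-1 b=208/63 c=-41/63 d=41/567
S(19/4) = 73/64

Δ: Δ0=-8/3, Δ1=3, Δ2=2
row 1: diag=8, rhs=34; c'=1/8, d'=17/4
row 2: denom=8−1·1/8=63/8; d'=(-6−1·17/4)/(63/8)=-82/63
back: M2=-82/63
back: M1=17/4−1/8·-82/63=278/63
M: M0=0, M1=278/63, M2=-82/63, M3=0
seg 0: a=4, c=M0/2=0, d=(M1−M0)/(6·3)=139/567, b=Δ0−h0·(2M0+M1)/6=-307/63
seg 1: a=-4, c=M1/2=139/63, d=(M2−M1)/(6·1)=-20/21, b=Δ1−h1·(2M1+M2)/6=110/63
seg 2: a=-1, c=M2/2=-41/63, d=(M3−M2)/(6·3)=41/567, b=Δ2−h2·(2M2+M3)/6=208/63
t_q=19/4 → seg 2, τ=3/4; S=-1+208/63·τ+-41/63·τ²+41/567·τ³=73/64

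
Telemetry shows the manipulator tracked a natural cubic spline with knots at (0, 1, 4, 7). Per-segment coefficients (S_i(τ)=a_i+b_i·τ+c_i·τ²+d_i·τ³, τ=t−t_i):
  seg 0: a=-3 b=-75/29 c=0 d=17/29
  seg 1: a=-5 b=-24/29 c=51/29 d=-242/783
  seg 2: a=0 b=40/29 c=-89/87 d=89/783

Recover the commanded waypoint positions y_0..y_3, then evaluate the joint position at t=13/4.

y_0=-3 y_1=-5 y_2=0 y_3=-2
S(13/4) = -1373/928

y_0 = S_0(0) = a_0 = -3
y_1 = S_1(0) = a_1 = -5
y_2 = S_2(0) = a_2 = 0
y_3 = S_2(3) = -2
t_q=13/4 is in segment 1 (τ=9/4); S_1(τ)=-1373/928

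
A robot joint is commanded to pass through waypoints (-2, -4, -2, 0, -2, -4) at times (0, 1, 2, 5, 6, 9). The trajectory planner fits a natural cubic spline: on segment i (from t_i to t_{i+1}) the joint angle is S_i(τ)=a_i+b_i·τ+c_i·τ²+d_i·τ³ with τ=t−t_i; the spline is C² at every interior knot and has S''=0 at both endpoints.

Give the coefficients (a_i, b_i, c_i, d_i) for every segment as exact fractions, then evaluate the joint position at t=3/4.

Δ: Δ0=-2, Δ1=2, Δ2=2/3, Δ3=-2, Δ4=-2/3
row 1: diag=4, rhs=24; c'=1/4, d'=6
row 2: denom=8−1·1/4=31/4; d'=(-8−1·6)/(31/4)=-56/31
row 3: denom=8−3·12/31=212/31; d'=(-16−3·-56/31)/(212/31)=-82/53
row 4: denom=8−1·31/212=1665/212; d'=(8−1·-82/53)/(1665/212)=2024/1665
back: M4=2024/1665
back: M3=-82/53−31/212·2024/1665=-2872/1665
back: M2=-56/31−12/31·-2872/1665=-632/555
back: M1=6−1/4·-632/555=3488/555
M: M0=0, M1=3488/555, M2=-632/555, M3=-2872/1665, M4=2024/1665, M5=0
seg 0: a=-2, c=M0/2=0, d=(M1−M0)/(6·1)=1744/1665, b=Δ0−h0·(2M0+M1)/6=-5074/1665
seg 1: a=-4, c=M1/2=1744/555, d=(M2−M1)/(6·1)=-412/333, b=Δ1−h1·(2M1+M2)/6=158/1665
seg 2: a=-2, c=M2/2=-316/555, d=(M3−M2)/(6·3)=-488/14985, b=Δ2−h2·(2M2+M3)/6=4442/1665
seg 3: a=0, c=M3/2=-1436/1665, d=(M4−M3)/(6·1)=272/555, b=Δ3−h3·(2M3+M4)/6=-542/333
seg 4: a=-2, c=M4/2=1012/1665, d=(M5−M4)/(6·3)=-1012/14985, b=Δ4−h4·(2M4+M5)/6=-3134/1665
t_q=3/4 → seg 0, τ=3/4; S=-2+-5074/1665·τ+0·τ²+1744/1665·τ³=-8533/2220

  seg 0: a=-2 b=-5074/1665 c=0 d=1744/1665
  seg 1: a=-4 b=158/1665 c=1744/555 d=-412/333
  seg 2: a=-2 b=4442/1665 c=-316/555 d=-488/14985
  seg 3: a=0 b=-542/333 c=-1436/1665 d=272/555
  seg 4: a=-2 b=-3134/1665 c=1012/1665 d=-1012/14985
S(3/4) = -8533/2220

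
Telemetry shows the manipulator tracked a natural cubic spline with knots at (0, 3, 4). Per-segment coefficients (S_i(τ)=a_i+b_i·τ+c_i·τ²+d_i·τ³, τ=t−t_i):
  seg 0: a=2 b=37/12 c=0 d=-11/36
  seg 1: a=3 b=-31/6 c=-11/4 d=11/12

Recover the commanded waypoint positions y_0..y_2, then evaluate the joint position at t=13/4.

y_0=2 y_1=3 y_2=-4
S(13/4) = 397/256

y_0 = S_0(0) = a_0 = 2
y_1 = S_1(0) = a_1 = 3
y_2 = S_1(1) = -4
t_q=13/4 is in segment 1 (τ=1/4); S_1(τ)=397/256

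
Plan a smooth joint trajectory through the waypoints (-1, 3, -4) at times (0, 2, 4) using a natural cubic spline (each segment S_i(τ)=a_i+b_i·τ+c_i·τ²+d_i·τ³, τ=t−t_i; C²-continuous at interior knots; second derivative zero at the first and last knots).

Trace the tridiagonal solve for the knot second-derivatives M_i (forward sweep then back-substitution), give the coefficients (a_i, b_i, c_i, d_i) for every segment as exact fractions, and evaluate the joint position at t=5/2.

Δ: Δ0=2, Δ1=-7/2
row 1: diag=8, rhs=-33; c'=1/4, d'=-33/8
back: M1=-33/8
M: M0=0, M1=-33/8, M2=0
seg 0: a=-1, c=M0/2=0, d=(M1−M0)/(6·2)=-11/32, b=Δ0−h0·(2M0+M1)/6=27/8
seg 1: a=3, c=M1/2=-33/16, d=(M2−M1)/(6·2)=11/32, b=Δ1−h1·(2M1+M2)/6=-3/4
t_q=5/2 → seg 1, τ=1/2; S=3+-3/4·τ+-33/16·τ²+11/32·τ³=551/256

  seg 0: a=-1 b=27/8 c=0 d=-11/32
  seg 1: a=3 b=-3/4 c=-33/16 d=11/32
S(5/2) = 551/256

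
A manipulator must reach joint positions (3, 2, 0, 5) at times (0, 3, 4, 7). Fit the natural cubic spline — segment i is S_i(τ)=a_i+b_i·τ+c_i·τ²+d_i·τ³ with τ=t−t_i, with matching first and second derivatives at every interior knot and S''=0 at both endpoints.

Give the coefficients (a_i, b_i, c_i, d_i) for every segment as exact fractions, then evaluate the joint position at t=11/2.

  seg 0: a=3 b=10/21 c=0 d=-17/189
  seg 1: a=2 b=-41/21 c=-17/21 d=16/21
  seg 2: a=0 b=-9/7 c=31/21 d=-31/189
S(11/2) = 47/56

Δ: Δ0=-1/3, Δ1=-2, Δ2=5/3
row 1: diag=8, rhs=-10; c'=1/8, d'=-5/4
row 2: denom=8−1·1/8=63/8; d'=(22−1·-5/4)/(63/8)=62/21
back: M2=62/21
back: M1=-5/4−1/8·62/21=-34/21
M: M0=0, M1=-34/21, M2=62/21, M3=0
seg 0: a=3, c=M0/2=0, d=(M1−M0)/(6·3)=-17/189, b=Δ0−h0·(2M0+M1)/6=10/21
seg 1: a=2, c=M1/2=-17/21, d=(M2−M1)/(6·1)=16/21, b=Δ1−h1·(2M1+M2)/6=-41/21
seg 2: a=0, c=M2/2=31/21, d=(M3−M2)/(6·3)=-31/189, b=Δ2−h2·(2M2+M3)/6=-9/7
t_q=11/2 → seg 2, τ=3/2; S=0+-9/7·τ+31/21·τ²+-31/189·τ³=47/56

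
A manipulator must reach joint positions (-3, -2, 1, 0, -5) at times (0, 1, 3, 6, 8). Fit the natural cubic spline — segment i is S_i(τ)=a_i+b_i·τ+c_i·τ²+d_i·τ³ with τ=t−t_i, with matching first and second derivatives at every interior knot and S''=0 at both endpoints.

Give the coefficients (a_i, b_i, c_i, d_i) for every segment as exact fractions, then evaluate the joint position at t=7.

  seg 0: a=-3 b=2621/3036 c=0 d=415/3036
  seg 1: a=-2 b=1933/1518 c=415/1012 d=-901/6072
  seg 2: a=1 b=860/759 c=-243/506 d=-13/4554
  seg 3: a=0 b=-2771/1518 c=-128/253 d=64/759
S(7) = -1137/506

Δ: Δ0=1, Δ1=3/2, Δ2=-1/3, Δ3=-5/2
row 1: diag=6, rhs=3; c'=1/3, d'=1/2
row 2: denom=10−2·1/3=28/3; d'=(-11−2·1/2)/(28/3)=-9/7
row 3: denom=10−3·9/28=253/28; d'=(-13−3·-9/7)/(253/28)=-256/253
back: M3=-256/253
back: M2=-9/7−9/28·-256/253=-243/253
back: M1=1/2−1/3·-243/253=415/506
M: M0=0, M1=415/506, M2=-243/253, M3=-256/253, M4=0
seg 0: a=-3, c=M0/2=0, d=(M1−M0)/(6·1)=415/3036, b=Δ0−h0·(2M0+M1)/6=2621/3036
seg 1: a=-2, c=M1/2=415/1012, d=(M2−M1)/(6·2)=-901/6072, b=Δ1−h1·(2M1+M2)/6=1933/1518
seg 2: a=1, c=M2/2=-243/506, d=(M3−M2)/(6·3)=-13/4554, b=Δ2−h2·(2M2+M3)/6=860/759
seg 3: a=0, c=M3/2=-128/253, d=(M4−M3)/(6·2)=64/759, b=Δ3−h3·(2M3+M4)/6=-2771/1518
t_q=7 → seg 3, τ=1; S=0+-2771/1518·τ+-128/253·τ²+64/759·τ³=-1137/506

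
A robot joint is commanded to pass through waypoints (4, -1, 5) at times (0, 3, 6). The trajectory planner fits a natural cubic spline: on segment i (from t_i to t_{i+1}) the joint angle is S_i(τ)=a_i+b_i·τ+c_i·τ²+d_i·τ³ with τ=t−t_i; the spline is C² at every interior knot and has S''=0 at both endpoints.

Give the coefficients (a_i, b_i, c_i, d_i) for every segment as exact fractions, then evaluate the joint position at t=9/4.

Δ: Δ0=-5/3, Δ1=2
row 1: diag=12, rhs=22; c'=1/4, d'=11/6
back: M1=11/6
M: M0=0, M1=11/6, M2=0
seg 0: a=4, c=M0/2=0, d=(M1−M0)/(6·3)=11/108, b=Δ0−h0·(2M0+M1)/6=-31/12
seg 1: a=-1, c=M1/2=11/12, d=(M2−M1)/(6·3)=-11/108, b=Δ1−h1·(2M1+M2)/6=1/6
t_q=9/4 → seg 0, τ=9/4; S=4+-31/12·τ+0·τ²+11/108·τ³=-167/256

  seg 0: a=4 b=-31/12 c=0 d=11/108
  seg 1: a=-1 b=1/6 c=11/12 d=-11/108
S(9/4) = -167/256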